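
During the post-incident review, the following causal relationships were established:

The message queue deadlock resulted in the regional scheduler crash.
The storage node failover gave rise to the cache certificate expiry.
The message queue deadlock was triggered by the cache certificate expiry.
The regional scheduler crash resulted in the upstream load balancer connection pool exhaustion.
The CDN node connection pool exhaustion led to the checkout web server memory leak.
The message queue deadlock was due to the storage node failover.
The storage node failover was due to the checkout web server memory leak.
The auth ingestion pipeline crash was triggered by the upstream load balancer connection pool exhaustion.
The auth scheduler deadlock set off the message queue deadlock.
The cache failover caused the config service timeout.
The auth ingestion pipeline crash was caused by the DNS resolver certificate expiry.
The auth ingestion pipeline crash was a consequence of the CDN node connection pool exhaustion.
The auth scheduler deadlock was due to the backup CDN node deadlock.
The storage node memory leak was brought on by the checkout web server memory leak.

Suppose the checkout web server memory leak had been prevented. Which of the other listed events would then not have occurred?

Downstream of the checkout web server memory leak: the storage node memory leak, the storage node failover, the cache certificate expiry, the message queue deadlock, the regional scheduler crash, the upstream load balancer connection pool exhaustion, the auth ingestion pipeline crash.
Of those, still caused via another path: the message queue deadlock, the regional scheduler crash, the upstream load balancer connection pool exhaustion, the auth ingestion pipeline crash.
The remainder have no surviving cause.

the cache certificate expiry, the storage node failover, the storage node memory leak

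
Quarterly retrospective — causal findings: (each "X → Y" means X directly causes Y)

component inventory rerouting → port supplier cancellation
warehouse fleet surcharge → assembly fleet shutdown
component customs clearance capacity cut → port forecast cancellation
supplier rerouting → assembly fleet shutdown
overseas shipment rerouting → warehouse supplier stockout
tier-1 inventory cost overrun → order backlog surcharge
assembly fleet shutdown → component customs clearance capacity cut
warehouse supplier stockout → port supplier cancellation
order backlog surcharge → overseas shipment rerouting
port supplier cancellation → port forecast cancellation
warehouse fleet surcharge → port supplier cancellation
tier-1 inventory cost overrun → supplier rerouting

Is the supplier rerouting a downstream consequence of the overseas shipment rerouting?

The overseas shipment rerouting leads to the warehouse supplier stockout, the port supplier cancellation, the port forecast cancellation; the supplier rerouting is not among them.

No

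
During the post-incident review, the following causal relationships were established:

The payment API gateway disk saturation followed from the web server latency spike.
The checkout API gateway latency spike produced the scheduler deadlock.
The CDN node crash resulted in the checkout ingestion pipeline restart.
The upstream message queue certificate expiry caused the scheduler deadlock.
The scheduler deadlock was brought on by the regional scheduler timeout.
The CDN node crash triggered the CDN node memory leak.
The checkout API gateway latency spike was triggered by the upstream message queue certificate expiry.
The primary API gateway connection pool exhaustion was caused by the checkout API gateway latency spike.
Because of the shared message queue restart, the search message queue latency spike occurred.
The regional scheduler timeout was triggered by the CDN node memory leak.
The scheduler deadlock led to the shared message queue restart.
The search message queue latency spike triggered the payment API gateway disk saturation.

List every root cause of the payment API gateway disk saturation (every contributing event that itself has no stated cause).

the CDN node crash, the upstream message queue certificate expiry, the web server latency spike

Tracing upstream from the payment API gateway disk saturation: the payment API gateway disk saturation ← the search message queue latency spike ← the shared message queue restart ← the scheduler deadlock ← the regional scheduler timeout ← the CDN node memory leak ← the CDN node crash.
A separate upstream branch: the payment API gateway disk saturation ← the search message queue latency spike ← the shared message queue restart ← the scheduler deadlock ← the upstream message queue certificate expiry.
A separate upstream branch: the payment API gateway disk saturation ← the web server latency spike.
Each of those chain origins has no stated cause.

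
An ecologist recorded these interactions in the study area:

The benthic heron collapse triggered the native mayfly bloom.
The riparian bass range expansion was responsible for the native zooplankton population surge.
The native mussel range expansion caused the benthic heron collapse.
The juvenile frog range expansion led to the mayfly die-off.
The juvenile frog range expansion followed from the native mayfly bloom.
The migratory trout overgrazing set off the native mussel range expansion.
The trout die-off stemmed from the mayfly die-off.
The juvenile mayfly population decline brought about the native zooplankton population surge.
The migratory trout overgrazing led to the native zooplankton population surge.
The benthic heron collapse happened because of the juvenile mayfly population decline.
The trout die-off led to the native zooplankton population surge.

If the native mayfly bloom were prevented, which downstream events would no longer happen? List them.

the juvenile frog range expansion, the mayfly die-off, the trout die-off

Downstream of the native mayfly bloom: the juvenile frog range expansion, the mayfly die-off, the trout die-off, the native zooplankton population surge.
Of those, still caused via another path: the native zooplankton population surge.
The remainder have no surviving cause.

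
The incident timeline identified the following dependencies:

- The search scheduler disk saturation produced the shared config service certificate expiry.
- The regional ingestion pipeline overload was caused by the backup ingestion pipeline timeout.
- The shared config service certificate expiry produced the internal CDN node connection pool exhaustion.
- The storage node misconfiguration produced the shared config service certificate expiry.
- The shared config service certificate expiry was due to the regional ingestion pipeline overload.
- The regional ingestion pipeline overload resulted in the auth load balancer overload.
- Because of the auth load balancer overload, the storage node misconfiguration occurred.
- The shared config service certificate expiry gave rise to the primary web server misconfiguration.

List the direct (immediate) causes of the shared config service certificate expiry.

the regional ingestion pipeline overload, the search scheduler disk saturation, the storage node misconfiguration

Upstream contributors include the backup ingestion pipeline timeout, the auth load balancer overload, but only the regional ingestion pipeline overload, the search scheduler disk saturation, the storage node misconfiguration feed directly into the shared config service certificate expiry.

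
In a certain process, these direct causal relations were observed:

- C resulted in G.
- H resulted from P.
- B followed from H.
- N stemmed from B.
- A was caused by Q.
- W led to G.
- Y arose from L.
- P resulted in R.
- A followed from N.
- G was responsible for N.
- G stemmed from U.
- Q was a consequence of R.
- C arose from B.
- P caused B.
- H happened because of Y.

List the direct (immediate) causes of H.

P, Y

Upstream contributors include L, but only P, Y feed directly into H.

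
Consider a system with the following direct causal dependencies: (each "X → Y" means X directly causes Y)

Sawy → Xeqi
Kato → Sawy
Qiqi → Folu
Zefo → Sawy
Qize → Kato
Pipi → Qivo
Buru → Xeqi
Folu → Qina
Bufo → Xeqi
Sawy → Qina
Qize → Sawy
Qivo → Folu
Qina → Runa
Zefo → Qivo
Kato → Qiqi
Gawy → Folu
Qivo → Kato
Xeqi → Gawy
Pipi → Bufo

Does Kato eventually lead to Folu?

There is a causal chain: Kato → Qiqi → Folu.

Yes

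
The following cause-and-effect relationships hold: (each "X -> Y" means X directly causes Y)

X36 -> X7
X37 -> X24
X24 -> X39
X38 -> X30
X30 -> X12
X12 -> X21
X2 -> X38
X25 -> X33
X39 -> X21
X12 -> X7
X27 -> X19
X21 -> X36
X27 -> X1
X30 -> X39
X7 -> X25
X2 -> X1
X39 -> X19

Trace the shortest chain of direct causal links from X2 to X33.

X2 → X38
X38 → X30
X30 → X12
X12 → X7
X7 → X25
X25 → X33
Length: 6 steps.

X2 → X38 → X30 → X12 → X7 → X25 → X33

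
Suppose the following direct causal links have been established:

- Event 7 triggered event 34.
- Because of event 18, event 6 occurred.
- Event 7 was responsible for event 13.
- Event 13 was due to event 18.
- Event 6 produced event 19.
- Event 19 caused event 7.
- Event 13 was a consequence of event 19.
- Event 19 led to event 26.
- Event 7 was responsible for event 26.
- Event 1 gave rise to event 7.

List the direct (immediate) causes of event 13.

Upstream contributors include event 6, event 1, but only event 18, event 19, event 7 feed directly into event 13.

event 18, event 19, event 7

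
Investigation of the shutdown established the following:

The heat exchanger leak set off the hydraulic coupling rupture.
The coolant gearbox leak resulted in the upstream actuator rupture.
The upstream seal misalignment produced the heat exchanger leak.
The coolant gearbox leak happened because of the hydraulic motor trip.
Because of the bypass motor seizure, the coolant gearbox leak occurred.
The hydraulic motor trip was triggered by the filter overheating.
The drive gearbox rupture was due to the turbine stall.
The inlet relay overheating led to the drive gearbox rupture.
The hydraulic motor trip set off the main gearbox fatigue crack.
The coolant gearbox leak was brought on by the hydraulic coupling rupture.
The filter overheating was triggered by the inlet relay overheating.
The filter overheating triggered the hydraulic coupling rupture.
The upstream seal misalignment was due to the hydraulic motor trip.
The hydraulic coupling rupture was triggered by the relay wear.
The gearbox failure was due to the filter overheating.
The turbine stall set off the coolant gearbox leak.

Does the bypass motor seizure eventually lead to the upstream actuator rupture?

There is a causal chain: the bypass motor seizure → the coolant gearbox leak → the upstream actuator rupture.

Yes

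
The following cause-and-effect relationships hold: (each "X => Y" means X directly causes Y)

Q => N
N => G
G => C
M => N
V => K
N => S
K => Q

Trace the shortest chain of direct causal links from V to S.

V → K
K → Q
Q → N
N → S
Length: 4 steps.

V → K → Q → N → S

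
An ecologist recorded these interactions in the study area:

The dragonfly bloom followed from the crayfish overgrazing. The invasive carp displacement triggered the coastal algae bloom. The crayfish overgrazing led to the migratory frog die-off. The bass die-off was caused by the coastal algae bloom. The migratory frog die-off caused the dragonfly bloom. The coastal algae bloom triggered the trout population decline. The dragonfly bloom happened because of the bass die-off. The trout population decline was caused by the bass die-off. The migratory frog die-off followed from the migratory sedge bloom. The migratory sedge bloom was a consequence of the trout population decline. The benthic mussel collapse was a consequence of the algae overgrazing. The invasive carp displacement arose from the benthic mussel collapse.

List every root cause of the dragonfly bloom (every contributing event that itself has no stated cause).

the algae overgrazing, the crayfish overgrazing

Tracing upstream from the dragonfly bloom: the dragonfly bloom ← the bass die-off ← the coastal algae bloom ← the invasive carp displacement ← the benthic mussel collapse ← the algae overgrazing.
A separate upstream branch: the dragonfly bloom ← the crayfish overgrazing.
Each of those chain origins has no stated cause.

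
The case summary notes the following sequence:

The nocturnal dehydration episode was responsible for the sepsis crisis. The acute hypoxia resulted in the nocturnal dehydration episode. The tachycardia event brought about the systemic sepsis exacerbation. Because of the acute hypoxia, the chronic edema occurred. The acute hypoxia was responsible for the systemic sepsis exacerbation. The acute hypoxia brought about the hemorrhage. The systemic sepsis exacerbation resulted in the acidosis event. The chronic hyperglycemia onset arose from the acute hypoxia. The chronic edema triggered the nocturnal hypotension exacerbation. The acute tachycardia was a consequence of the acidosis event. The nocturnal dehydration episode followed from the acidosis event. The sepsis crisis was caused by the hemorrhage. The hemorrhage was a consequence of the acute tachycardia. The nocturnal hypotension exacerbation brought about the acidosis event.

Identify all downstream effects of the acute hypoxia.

the acidosis event, the acute tachycardia, the chronic edema, the chronic hyperglycemia onset, the hemorrhage, the nocturnal dehydration episode, the nocturnal hypotension exacerbation, the sepsis crisis, the systemic sepsis exacerbation

Direct effects: the chronic edema, the systemic sepsis exacerbation, the hemorrhage, the nocturnal dehydration episode, the chronic hyperglycemia onset.
2 steps out: the nocturnal hypotension exacerbation, the acidosis event, the sepsis crisis.
3 steps out: the acute tachycardia.
Not reachable from it: the tachycardia event.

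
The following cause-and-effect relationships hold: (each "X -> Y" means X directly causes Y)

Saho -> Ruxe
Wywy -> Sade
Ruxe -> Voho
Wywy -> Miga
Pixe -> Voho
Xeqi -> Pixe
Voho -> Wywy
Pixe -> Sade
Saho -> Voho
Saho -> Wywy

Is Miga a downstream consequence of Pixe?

There is a causal chain: Pixe → Voho → Wywy → Miga.

Yes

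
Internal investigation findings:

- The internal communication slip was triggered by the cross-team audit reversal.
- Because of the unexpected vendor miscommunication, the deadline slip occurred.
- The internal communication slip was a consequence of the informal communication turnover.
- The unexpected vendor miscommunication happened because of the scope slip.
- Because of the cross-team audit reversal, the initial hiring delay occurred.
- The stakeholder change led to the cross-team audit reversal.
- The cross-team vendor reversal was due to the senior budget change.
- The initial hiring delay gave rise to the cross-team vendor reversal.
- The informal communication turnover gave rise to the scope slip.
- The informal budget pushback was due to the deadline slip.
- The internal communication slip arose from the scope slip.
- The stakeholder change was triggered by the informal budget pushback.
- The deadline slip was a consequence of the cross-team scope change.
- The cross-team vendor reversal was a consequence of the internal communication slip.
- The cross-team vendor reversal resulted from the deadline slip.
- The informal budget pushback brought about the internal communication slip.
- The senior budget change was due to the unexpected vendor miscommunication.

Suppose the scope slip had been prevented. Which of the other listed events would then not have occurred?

the senior budget change, the unexpected vendor miscommunication

Downstream of the scope slip: the unexpected vendor miscommunication, the deadline slip, the informal budget pushback, the stakeholder change, the cross-team audit reversal, the senior budget change, the initial hiring delay, the internal communication slip, the cross-team vendor reversal.
Of those, still caused via another path: the deadline slip, the informal budget pushback, the stakeholder change, the cross-team audit reversal, the initial hiring delay, the internal communication slip, the cross-team vendor reversal.
The remainder have no surviving cause.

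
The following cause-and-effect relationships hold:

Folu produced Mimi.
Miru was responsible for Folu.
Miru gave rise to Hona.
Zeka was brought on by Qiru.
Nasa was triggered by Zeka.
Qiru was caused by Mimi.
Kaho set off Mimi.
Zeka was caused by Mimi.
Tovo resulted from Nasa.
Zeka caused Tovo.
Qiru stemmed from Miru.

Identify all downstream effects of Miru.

Direct effects: Folu, Hona, Qiru.
2 steps out: Mimi, Zeka.
3 steps out: Nasa, Tovo.
Not reachable from it: Kaho.

Folu, Hona, Mimi, Nasa, Qiru, Tovo, Zeka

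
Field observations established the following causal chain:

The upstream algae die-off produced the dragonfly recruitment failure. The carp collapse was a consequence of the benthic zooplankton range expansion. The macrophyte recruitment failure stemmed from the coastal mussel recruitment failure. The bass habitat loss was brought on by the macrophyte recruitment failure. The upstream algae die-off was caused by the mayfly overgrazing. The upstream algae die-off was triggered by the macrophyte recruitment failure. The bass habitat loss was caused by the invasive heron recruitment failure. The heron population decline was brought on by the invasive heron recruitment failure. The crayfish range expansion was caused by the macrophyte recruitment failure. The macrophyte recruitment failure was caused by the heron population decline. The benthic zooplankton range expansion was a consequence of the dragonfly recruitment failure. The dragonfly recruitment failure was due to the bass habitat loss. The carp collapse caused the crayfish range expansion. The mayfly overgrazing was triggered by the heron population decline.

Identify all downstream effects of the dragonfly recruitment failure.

the benthic zooplankton range expansion, the carp collapse, the crayfish range expansion

Direct effects: the benthic zooplankton range expansion.
2 steps out: the carp collapse.
3 steps out: the crayfish range expansion.
Not reachable from it: the invasive heron recruitment failure, the heron population decline, the macrophyte recruitment failure, the bass habitat loss, the mayfly overgrazing, the upstream algae die-off, the coastal mussel recruitment failure.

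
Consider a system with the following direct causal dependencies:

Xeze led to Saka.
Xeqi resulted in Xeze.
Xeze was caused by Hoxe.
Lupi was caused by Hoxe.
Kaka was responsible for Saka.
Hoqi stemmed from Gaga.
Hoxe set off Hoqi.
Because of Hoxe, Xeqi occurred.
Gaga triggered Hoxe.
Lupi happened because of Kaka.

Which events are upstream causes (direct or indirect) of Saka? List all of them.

Immediate causes of Saka: Kaka, Xeze.
Further upstream: Gaga, Hoxe, Xeqi.

Gaga, Hoxe, Kaka, Xeqi, Xeze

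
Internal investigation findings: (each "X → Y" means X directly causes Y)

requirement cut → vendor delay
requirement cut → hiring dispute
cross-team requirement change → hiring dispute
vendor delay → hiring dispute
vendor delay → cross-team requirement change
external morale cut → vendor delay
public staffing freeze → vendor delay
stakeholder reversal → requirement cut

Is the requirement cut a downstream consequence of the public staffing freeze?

No

The public staffing freeze leads to the vendor delay, the cross-team requirement change, the hiring dispute; the requirement cut is not among them.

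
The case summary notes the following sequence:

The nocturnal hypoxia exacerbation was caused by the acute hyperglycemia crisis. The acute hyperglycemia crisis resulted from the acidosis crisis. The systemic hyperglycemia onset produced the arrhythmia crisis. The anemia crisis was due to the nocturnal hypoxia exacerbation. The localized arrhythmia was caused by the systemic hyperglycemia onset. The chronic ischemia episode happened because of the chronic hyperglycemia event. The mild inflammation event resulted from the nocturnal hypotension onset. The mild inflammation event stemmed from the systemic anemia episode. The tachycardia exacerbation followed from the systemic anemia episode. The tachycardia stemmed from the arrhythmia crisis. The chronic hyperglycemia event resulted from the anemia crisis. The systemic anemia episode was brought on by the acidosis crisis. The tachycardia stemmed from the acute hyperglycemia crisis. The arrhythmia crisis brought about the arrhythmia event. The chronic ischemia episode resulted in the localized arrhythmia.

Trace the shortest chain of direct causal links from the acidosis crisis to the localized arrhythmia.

the acidosis crisis → the acute hyperglycemia crisis → the nocturnal hypoxia exacerbation → the anemia crisis → the chronic hyperglycemia event → the chronic ischemia episode → the localized arrhythmia

the acidosis crisis → the acute hyperglycemia crisis
the acute hyperglycemia crisis → the nocturnal hypoxia exacerbation
the nocturnal hypoxia exacerbation → the anemia crisis
the anemia crisis → the chronic hyperglycemia event
the chronic hyperglycemia event → the chronic ischemia episode
the chronic ischemia episode → the localized arrhythmia
Length: 6 steps.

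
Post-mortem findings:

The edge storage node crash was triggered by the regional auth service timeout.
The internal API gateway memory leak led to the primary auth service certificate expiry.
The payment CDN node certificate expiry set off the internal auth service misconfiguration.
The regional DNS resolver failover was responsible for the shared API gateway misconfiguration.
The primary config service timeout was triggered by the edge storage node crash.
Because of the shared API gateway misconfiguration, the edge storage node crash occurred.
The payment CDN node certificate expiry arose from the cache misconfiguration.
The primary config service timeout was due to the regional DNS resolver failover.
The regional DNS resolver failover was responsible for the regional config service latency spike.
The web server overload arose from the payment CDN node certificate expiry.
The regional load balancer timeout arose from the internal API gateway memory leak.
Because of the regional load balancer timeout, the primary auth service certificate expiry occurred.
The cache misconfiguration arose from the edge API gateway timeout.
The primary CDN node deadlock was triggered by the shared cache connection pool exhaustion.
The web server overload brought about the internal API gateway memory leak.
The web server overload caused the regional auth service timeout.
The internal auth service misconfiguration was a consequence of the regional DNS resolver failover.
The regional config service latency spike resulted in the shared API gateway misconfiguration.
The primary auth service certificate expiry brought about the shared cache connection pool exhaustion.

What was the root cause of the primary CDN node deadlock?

Tracing upstream from the primary CDN node deadlock: the primary CDN node deadlock ← the shared cache connection pool exhaustion ← the primary auth service certificate expiry ← the internal API gateway memory leak ← the web server overload ← the payment CDN node certificate expiry ← the cache misconfiguration ← the edge API gateway timeout.
The edge API gateway timeout has no stated cause, so it is the root.

the edge API gateway timeout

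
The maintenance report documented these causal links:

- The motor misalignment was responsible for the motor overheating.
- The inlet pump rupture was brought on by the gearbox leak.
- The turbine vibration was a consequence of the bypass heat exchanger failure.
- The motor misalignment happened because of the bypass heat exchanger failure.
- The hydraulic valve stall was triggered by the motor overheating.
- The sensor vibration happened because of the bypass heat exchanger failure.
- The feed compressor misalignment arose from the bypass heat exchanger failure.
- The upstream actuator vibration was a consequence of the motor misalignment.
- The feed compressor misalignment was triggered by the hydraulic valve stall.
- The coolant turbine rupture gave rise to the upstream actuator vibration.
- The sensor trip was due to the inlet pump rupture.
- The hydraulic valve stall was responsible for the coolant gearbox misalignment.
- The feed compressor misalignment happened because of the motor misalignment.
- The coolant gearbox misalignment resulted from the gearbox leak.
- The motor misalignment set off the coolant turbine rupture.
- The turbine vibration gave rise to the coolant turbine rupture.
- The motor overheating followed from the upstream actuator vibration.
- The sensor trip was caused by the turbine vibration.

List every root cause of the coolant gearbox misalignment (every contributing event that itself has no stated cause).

Tracing upstream from the coolant gearbox misalignment: the coolant gearbox misalignment ← the hydraulic valve stall ← the motor overheating ← the motor misalignment ← the bypass heat exchanger failure.
A separate upstream branch: the coolant gearbox misalignment ← the gearbox leak.
Each of those chain origins has no stated cause.

the bypass heat exchanger failure, the gearbox leak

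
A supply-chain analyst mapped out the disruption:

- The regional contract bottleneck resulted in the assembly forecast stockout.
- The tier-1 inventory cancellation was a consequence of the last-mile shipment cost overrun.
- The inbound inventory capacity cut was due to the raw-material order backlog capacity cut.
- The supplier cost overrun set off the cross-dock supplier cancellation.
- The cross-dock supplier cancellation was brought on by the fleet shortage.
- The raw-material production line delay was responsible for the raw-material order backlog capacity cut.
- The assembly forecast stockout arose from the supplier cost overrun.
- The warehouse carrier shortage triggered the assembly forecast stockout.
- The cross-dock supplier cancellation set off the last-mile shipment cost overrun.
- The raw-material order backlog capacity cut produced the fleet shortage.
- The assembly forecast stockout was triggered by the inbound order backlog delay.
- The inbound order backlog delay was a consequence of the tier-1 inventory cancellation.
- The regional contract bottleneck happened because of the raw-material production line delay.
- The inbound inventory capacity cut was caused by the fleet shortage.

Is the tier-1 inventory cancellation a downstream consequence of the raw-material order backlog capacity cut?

There is a causal chain: the raw-material order backlog capacity cut → the fleet shortage → the cross-dock supplier cancellation → the last-mile shipment cost overrun → the tier-1 inventory cancellation.

Yes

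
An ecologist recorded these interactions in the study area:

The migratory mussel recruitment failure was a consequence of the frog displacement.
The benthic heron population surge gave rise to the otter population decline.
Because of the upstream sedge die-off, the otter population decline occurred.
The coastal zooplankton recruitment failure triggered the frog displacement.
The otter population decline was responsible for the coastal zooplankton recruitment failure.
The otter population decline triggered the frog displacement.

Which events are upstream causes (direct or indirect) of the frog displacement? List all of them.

Immediate causes of the frog displacement: the otter population decline, the coastal zooplankton recruitment failure.
Further upstream: the benthic heron population surge, the upstream sedge die-off.

the benthic heron population surge, the coastal zooplankton recruitment failure, the otter population decline, the upstream sedge die-off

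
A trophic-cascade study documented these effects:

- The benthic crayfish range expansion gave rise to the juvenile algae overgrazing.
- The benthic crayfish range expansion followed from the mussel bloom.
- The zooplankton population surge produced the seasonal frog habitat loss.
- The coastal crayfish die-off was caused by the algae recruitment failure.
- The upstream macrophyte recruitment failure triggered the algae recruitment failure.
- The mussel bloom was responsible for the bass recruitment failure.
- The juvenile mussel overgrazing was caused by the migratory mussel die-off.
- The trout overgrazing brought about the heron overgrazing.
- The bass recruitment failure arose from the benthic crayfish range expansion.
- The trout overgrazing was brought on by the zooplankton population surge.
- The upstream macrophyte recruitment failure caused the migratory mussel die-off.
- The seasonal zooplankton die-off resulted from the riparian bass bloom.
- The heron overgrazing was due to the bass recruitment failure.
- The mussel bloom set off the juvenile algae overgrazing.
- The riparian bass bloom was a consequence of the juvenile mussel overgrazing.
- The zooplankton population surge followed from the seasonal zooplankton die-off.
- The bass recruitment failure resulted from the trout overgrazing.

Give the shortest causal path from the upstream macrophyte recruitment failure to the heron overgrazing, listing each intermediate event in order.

the upstream macrophyte recruitment failure → the migratory mussel die-off
the migratory mussel die-off → the juvenile mussel overgrazing
the juvenile mussel overgrazing → the riparian bass bloom
the riparian bass bloom → the seasonal zooplankton die-off
the seasonal zooplankton die-off → the zooplankton population surge
the zooplankton population surge → the trout overgrazing
the trout overgrazing → the heron overgrazing
Length: 7 steps.

the upstream macrophyte recruitment failure → the migratory mussel die-off → the juvenile mussel overgrazing → the riparian bass bloom → the seasonal zooplankton die-off → the zooplankton population surge → the trout overgrazing → the heron overgrazing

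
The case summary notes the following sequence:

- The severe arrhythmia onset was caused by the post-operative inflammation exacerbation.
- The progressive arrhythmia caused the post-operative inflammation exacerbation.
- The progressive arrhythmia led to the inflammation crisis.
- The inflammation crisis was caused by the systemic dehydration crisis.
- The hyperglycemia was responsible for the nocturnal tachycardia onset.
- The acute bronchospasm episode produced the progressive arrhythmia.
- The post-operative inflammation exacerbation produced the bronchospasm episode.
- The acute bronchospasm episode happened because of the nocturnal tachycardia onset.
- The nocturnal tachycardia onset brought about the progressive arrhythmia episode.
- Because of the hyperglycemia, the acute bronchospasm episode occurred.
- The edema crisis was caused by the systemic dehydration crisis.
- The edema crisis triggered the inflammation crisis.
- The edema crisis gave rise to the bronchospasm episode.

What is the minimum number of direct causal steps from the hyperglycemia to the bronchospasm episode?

4

Shortest chain: the hyperglycemia → the acute bronchospasm episode → the progressive arrhythmia → the post-operative inflammation exacerbation → the bronchospasm episode.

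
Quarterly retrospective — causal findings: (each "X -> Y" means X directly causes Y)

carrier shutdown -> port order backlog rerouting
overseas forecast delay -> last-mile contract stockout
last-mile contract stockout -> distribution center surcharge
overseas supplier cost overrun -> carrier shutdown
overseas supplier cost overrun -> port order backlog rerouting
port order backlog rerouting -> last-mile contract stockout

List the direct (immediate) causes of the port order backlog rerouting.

the carrier shutdown, the overseas supplier cost overrun → the port order backlog rerouting with nothing further upstream stated.

the carrier shutdown, the overseas supplier cost overrun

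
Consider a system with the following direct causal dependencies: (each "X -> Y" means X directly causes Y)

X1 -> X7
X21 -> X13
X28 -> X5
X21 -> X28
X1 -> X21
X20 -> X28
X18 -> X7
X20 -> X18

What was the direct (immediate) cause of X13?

Upstream contributors include X1, but only X21 feeds directly into X13.

X21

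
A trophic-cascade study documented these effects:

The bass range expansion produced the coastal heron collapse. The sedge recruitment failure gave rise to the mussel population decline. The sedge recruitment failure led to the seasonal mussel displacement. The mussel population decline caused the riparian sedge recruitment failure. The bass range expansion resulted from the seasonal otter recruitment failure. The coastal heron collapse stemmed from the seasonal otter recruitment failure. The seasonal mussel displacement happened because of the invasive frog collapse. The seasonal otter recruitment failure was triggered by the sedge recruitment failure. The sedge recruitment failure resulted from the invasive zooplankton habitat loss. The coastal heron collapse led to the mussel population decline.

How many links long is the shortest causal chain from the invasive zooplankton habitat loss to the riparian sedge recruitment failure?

Shortest chain: the invasive zooplankton habitat loss → the sedge recruitment failure → the mussel population decline → the riparian sedge recruitment failure.

3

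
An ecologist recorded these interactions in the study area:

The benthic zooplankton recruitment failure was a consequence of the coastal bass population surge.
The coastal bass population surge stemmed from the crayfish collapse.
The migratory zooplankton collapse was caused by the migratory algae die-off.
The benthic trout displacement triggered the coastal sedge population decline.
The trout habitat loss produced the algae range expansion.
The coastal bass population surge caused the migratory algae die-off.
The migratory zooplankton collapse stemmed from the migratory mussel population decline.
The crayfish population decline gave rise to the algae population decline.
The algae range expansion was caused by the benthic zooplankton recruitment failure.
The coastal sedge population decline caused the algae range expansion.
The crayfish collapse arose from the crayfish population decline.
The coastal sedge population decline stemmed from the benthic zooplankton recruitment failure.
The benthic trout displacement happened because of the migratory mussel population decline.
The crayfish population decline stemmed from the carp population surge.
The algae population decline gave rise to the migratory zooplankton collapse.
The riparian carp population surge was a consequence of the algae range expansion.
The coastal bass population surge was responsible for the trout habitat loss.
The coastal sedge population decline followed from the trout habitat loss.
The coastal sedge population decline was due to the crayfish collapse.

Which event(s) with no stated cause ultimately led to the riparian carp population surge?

Tracing upstream from the riparian carp population surge: the riparian carp population surge ← the algae range expansion ← the coastal sedge population decline ← the crayfish collapse ← the crayfish population decline ← the carp population surge.
A separate upstream branch: the riparian carp population surge ← the algae range expansion ← the coastal sedge population decline ← the benthic trout displacement ← the migratory mussel population decline.
Each of those chain origins has no stated cause.

the carp population surge, the migratory mussel population decline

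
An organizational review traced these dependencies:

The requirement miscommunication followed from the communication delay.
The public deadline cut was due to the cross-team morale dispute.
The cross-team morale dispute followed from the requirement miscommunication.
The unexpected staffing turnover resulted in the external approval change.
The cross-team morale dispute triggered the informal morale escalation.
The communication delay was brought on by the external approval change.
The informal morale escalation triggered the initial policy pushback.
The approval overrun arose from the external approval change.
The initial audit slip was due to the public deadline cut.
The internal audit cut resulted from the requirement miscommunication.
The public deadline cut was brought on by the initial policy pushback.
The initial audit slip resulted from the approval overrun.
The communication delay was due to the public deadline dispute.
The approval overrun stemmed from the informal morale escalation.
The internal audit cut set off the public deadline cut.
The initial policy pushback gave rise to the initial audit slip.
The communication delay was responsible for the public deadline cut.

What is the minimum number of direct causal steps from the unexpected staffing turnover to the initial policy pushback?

6

Shortest chain: the unexpected staffing turnover → the external approval change → the communication delay → the requirement miscommunication → the cross-team morale dispute → the informal morale escalation → the initial policy pushback.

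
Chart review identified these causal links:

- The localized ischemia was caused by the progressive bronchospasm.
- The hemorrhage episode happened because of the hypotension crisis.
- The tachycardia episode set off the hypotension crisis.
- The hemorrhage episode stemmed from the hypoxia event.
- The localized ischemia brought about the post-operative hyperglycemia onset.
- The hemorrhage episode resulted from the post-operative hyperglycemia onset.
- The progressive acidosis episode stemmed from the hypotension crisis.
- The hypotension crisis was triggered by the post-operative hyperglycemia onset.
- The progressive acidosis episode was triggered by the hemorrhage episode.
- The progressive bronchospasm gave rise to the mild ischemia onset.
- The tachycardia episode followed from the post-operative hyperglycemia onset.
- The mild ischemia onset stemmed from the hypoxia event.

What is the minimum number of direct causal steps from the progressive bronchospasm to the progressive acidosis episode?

4

Shortest chain: the progressive bronchospasm → the localized ischemia → the post-operative hyperglycemia onset → the hypotension crisis → the progressive acidosis episode.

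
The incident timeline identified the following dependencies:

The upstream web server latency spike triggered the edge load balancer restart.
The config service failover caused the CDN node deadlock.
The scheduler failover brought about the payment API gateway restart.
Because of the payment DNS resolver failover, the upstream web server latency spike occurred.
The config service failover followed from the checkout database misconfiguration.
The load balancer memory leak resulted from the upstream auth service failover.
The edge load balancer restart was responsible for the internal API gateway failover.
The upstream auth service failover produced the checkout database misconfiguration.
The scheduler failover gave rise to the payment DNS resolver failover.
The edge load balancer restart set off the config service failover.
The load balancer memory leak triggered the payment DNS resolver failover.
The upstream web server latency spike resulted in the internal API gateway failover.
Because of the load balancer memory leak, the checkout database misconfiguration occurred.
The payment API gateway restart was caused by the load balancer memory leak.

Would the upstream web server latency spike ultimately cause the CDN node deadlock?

Yes

There is a causal chain: the upstream web server latency spike → the edge load balancer restart → the config service failover → the CDN node deadlock.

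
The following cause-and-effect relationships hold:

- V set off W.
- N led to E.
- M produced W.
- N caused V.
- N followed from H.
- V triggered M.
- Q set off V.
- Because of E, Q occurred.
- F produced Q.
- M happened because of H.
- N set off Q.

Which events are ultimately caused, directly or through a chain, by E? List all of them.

Direct effects: Q.
2 steps out: V.
3 steps out: M, W.
Not reachable from it: H, N, F.

M, Q, V, W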